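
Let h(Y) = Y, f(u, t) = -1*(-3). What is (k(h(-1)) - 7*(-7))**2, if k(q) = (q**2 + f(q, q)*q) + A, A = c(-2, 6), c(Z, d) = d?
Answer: 2809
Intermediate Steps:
f(u, t) = 3
A = 6
k(q) = 6 + q**2 + 3*q (k(q) = (q**2 + 3*q) + 6 = 6 + q**2 + 3*q)
(k(h(-1)) - 7*(-7))**2 = ((6 + (-1)**2 + 3*(-1)) - 7*(-7))**2 = ((6 + 1 - 3) + 49)**2 = (4 + 49)**2 = 53**2 = 2809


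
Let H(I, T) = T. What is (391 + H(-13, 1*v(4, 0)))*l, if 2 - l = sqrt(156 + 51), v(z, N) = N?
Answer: 782 - 1173*sqrt(23) ≈ -4843.5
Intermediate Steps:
l = 2 - 3*sqrt(23) (l = 2 - sqrt(156 + 51) = 2 - sqrt(207) = 2 - 3*sqrt(23) ≈ -12.387)
(391 + H(-13, 1*v(4, 0)))*l = (391 + 1*0)*(2 - 3*sqrt(23)) = (391 + 0)*(2 - 3*sqrt(23)) = 391*(2 - 3*sqrt(23)) = 782 - 1173*sqrt(23)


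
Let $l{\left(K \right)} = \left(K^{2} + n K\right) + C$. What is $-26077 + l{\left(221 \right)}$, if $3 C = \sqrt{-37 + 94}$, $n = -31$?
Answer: $15913 + \frac{\sqrt{57}}{3} \approx 15916.0$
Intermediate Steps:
$C = \frac{\sqrt{57}}{3}$ ($C = \frac{\sqrt{-37 + 94}}{3} = \frac{\sqrt{57}}{3} \approx 2.5166$)
$l{\left(K \right)} = K^{2} - 31 K + \frac{\sqrt{57}}{3}$ ($l{\left(K \right)} = \left(K^{2} - 31 K\right) + \frac{\sqrt{57}}{3} = K^{2} - 31 K + \frac{\sqrt{57}}{3}$)
$-26077 + l{\left(221 \right)} = -26077 + \left(221^{2} - 6851 + \frac{\sqrt{57}}{3}\right) = -26077 + \left(48841 - 6851 + \frac{\sqrt{57}}{3}\right) = -26077 + \left(41990 + \frac{\sqrt{57}}{3}\right) = 15913 + \frac{\sqrt{57}}{3}$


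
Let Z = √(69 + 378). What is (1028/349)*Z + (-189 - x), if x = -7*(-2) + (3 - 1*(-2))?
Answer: -208 + 1028*√447/349 ≈ -145.72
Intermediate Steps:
x = 19 (x = 14 + (3 + 2) = 14 + 5 = 19)
Z = √447 ≈ 21.142
(1028/349)*Z + (-189 - x) = (1028/349)*√447 + (-189 - 1*19) = (1028*(1/349))*√447 + (-189 - 19) = 1028*√447/349 - 208 = -208 + 1028*√447/349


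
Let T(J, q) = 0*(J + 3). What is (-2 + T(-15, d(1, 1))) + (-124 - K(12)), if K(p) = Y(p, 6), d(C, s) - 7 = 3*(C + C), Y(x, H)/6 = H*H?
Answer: -342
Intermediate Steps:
Y(x, H) = 6*H² (Y(x, H) = 6*(H*H) = 6*H²)
d(C, s) = 7 + 6*C (d(C, s) = 7 + 3*(C + C) = 7 + 3*(2*C) = 7 + 6*C)
K(p) = 216 (K(p) = 6*6² = 6*36 = 216)
T(J, q) = 0 (T(J, q) = 0*(3 + J) = 0)
(-2 + T(-15, d(1, 1))) + (-124 - K(12)) = (-2 + 0) + (-124 - 1*216) = -2 + (-124 - 216) = -2 - 340 = -342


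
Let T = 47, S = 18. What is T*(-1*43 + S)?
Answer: -1175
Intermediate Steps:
T*(-1*43 + S) = 47*(-1*43 + 18) = 47*(-43 + 18) = 47*(-25) = -1175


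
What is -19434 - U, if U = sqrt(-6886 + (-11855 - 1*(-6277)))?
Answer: -19434 - 4*I*sqrt(779) ≈ -19434.0 - 111.64*I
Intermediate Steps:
U = 4*I*sqrt(779) (U = sqrt(-6886 + (-11855 + 6277)) = sqrt(-6886 - 5578) = sqrt(-12464) = 4*I*sqrt(779) ≈ 111.64*I)
-19434 - U = -19434 - 4*I*sqrt(779)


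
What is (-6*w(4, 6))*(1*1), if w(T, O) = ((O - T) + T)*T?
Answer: -144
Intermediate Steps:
w(T, O) = O*T
(-6*w(4, 6))*(1*1) = (-36*4)*(1*1) = -6*24*1 = -144*1 = -144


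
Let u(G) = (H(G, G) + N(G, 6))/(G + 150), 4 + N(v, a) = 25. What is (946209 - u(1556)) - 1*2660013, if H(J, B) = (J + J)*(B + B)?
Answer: -2933434189/1706 ≈ -1.7195e+6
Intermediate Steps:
H(J, B) = 4*B*J (H(J, B) = (2*J)*(2*B) = 4*B*J)
N(v, a) = 21 (N(v, a) = -4 + 25 = 21)
u(G) = (21 + 4*G²)/(150 + G) (u(G) = (4*G*G + 21)/(G + 150) = (4*G² + 21)/(150 + G) = (21 + 4*G²)/(150 + G))
(946209 - u(1556)) - 1*2660013 = (946209 - (21 + 4*1556²)/(150 + 1556)) - 1*2660013 = (946209 - (21 + 4*2421136)/1706) - 2660013 = (946209 - (21 + 9684544)/1706) - 2660013 = (946209 - 9684565/1706) - 2660013 = 1604547989/1706 - 2660013 = -2933434189/1706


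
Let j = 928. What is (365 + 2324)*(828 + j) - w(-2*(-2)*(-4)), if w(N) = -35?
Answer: 4721919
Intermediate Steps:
(365 + 2324)*(828 + j) - w(-2*(-2)*(-4)) = (365 + 2324)*(828 + 928) - 1*(-35) = 2689*1756 + 35 = 4721884 + 35 = 4721919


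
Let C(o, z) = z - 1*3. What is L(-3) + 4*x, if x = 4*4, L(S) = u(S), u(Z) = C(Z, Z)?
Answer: 58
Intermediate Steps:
C(o, z) = -3 + z (C(o, z) = z - 3 = -3 + z)
u(Z) = -3 + Z
L(S) = -3 + S
x = 16
L(-3) + 4*x = (-3 - 3) + 4*16 = -6 + 64 = 58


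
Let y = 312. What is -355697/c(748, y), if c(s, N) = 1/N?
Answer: -110977464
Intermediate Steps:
-355697/c(748, y) = -355697/(1/312) = -355697/1/312 = -355697*312 = -110977464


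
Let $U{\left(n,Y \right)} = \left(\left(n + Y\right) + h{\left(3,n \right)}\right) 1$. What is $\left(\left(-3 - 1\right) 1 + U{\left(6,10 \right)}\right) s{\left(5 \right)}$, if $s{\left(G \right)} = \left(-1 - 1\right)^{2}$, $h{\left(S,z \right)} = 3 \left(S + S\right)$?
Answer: $120$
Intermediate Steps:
$h{\left(S,z \right)} = 6 S$ ($h{\left(S,z \right)} = 3 \cdot 2 S = 6 S$)
$s{\left(G \right)} = 4$ ($s{\left(G \right)} = \left(-2\right)^{2} = 4$)
$U{\left(n,Y \right)} = 18 + Y + n$ ($U{\left(n,Y \right)} = \left(\left(n + Y\right) + 6 \cdot 3\right) 1 = \left(\left(Y + n\right) + 18\right) 1 = \left(18 + Y + n\right) 1 = 18 + Y + n$)
$\left(\left(-3 - 1\right) 1 + U{\left(6,10 \right)}\right) s{\left(5 \right)} = \left(\left(-3 - 1\right) 1 + \left(18 + 10 + 6\right)\right) 4 = \left(\left(-4\right) 1 + 34\right) 4 = \left(-4 + 34\right) 4 = 30 \cdot 4 = 120$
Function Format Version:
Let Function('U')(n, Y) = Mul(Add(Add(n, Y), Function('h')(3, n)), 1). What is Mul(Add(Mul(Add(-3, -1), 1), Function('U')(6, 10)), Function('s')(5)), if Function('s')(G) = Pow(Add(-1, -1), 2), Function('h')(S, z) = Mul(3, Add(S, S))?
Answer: 120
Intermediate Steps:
Function('h')(S, z) = Mul(6, S) (Function('h')(S, z) = Mul(3, Mul(2, S)) = Mul(6, S))
Function('s')(G) = 4 (Function('s')(G) = Pow(-2, 2) = 4)
Function('U')(n, Y) = Add(18, Y, n) (Function('U')(n, Y) = Mul(Add(Add(n, Y), Mul(6, 3)), 1) = Mul(Add(Add(Y, n), 18), 1) = Mul(Add(18, Y, n), 1) = Add(18, Y, n))
Mul(Add(Mul(Add(-3, -1), 1), Function('U')(6, 10)), Function('s')(5)) = Mul(Add(Mul(Add(-3, -1), 1), Add(18, 10, 6)), 4) = Mul(Add(Mul(-4, 1), 34), 4) = Mul(Add(-4, 34), 4) = Mul(30, 4) = 120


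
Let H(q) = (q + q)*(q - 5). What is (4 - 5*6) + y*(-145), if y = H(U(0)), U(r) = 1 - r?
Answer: 1134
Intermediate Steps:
H(q) = 2*q*(-5 + q) (H(q) = (2*q)*(-5 + q) = 2*q*(-5 + q))
y = -8 (y = 2*(1 - 1*0)*(-5 + (1 - 1*0)) = 2*(1 + 0)*(-5 + (1 + 0)) = 2*1*(-5 + 1) = 2*1*(-4) = -8)
(4 - 5*6) + y*(-145) = (4 - 5*6) - 8*(-145) = (4 - 30) + 1160 = -26 + 1160 = 1134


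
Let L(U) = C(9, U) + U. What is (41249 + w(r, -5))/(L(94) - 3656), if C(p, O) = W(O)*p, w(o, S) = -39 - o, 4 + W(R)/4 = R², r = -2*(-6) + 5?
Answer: 41193/314390 ≈ 0.13103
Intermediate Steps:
r = 17 (r = 12 + 5 = 17)
W(R) = -16 + 4*R²
C(p, O) = p*(-16 + 4*O²) (C(p, O) = (-16 + 4*O²)*p = p*(-16 + 4*O²))
L(U) = -144 + U + 36*U² (L(U) = 4*9*(-4 + U²) + U = (-144 + 36*U²) + U = -144 + U + 36*U²)
(41249 + w(r, -5))/(L(94) - 3656) = (41249 + (-39 - 1*17))/((-144 + 94 + 36*94²) - 3656) = (41249 + (-39 - 17))/((-144 + 94 + 36*8836) - 3656) = (41249 - 56)/((-144 + 94 + 318096) - 3656) = 41193/(318046 - 3656) = 41193/314390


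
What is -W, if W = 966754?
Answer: -966754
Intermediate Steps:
-W = -1*966754 = -966754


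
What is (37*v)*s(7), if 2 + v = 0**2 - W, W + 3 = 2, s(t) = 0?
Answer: 0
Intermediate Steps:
W = -1 (W = -3 + 2 = -1)
v = -1 (v = -2 + (0**2 - 1*(-1)) = -2 + (0 + 1) = -2 + 1 = -1)
(37*v)*s(7) = (37*(-1))*0 = -37*0 = 0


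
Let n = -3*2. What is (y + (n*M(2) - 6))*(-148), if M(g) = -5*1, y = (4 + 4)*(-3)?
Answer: 0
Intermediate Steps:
y = -24 (y = 8*(-3) = -24)
n = -6
M(g) = -5
(y + (n*M(2) - 6))*(-148) = (-24 + (-6*(-5) - 6))*(-148) = (-24 + (30 - 6))*(-148) = (-24 + 24)*(-148) = 0*(-148) = 0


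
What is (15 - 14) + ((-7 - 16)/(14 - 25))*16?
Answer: 379/11 ≈ 34.455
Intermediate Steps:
(15 - 14) + ((-7 - 16)/(14 - 25))*16 = 1 - 23/(-11)*16 = 1 - 23*(-1/11)*16 = 1 + (23/11)*16 = 1 + 368/11 = 379/11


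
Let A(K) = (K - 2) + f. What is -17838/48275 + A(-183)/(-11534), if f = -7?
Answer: -98237346/278401925 ≈ -0.35286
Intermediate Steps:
A(K) = -9 + K (A(K) = (K - 2) - 7 = (-2 + K) - 7 = -9 + K)
-17838/48275 + A(-183)/(-11534) = -17838/48275 + (-9 - 183)/(-11534) = -17838*1/48275 - 192*(-1/11534) = -17838/48275 + 96/5767 = -98237346/278401925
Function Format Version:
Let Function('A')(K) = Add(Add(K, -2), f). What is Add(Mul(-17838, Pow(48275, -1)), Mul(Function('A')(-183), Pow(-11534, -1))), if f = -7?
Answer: Rational(-98237346, 278401925) ≈ -0.35286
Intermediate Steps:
Function('A')(K) = Add(-9, K) (Function('A')(K) = Add(Add(K, -2), -7) = Add(Add(-2, K), -7) = Add(-9, K))
Add(Mul(-17838, Pow(48275, -1)), Mul(Function('A')(-183), Pow(-11534, -1))) = Add(Mul(-17838, Pow(48275, -1)), Mul(Add(-9, -183), Pow(-11534, -1))) = Add(Mul(-17838, Rational(1, 48275)), Mul(-192, Rational(-1, 11534))) = Add(Rational(-17838, 48275), Rational(96, 5767)) = Rational(-98237346, 278401925)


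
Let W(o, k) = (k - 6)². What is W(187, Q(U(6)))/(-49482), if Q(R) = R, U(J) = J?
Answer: 0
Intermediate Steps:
W(o, k) = (-6 + k)²
W(187, Q(U(6)))/(-49482) = (-6 + 6)²/(-49482) = 0²*(-1/49482) = 0*(-1/49482) = 0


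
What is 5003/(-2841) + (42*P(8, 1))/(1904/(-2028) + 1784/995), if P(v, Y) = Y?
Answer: 29019070063/612047994 ≈ 47.413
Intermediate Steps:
5003/(-2841) + (42*P(8, 1))/(1904/(-2028) + 1784/995) = 5003/(-2841) + (42*1)/(1904/(-2028) + 1784/995) = 5003*(-1/2841) + 42/(1904*(-1/2028) + 1784*(1/995)) = -5003/2841 + 42/(-476/507 + 1784/995) = -5003/2841 + 42/(430868/504465) = -5003/2841 + 42*(504465/430868) = -5003/2841 + 10593765/215434 = 29019070063/612047994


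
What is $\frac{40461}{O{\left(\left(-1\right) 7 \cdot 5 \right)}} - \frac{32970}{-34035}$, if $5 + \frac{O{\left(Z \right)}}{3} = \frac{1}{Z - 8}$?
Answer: $- \frac{1315411361}{490104} \approx -2683.9$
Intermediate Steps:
$O{\left(Z \right)} = -15 + \frac{3}{-8 + Z}$ ($O{\left(Z \right)} = -15 + \frac{3}{Z - 8} = -15 + \frac{3}{-8 + Z}$)
$\frac{40461}{O{\left(\left(-1\right) 7 \cdot 5 \right)}} - \frac{32970}{-34035} = \frac{40461}{3 \frac{1}{-8 + \left(-1\right) 7 \cdot 5} \left(41 - 5 \left(-1\right) 7 \cdot 5\right)} - \frac{32970}{-34035} = \frac{40461}{3 \frac{1}{-8 - 35} \left(41 - 5 \left(\left(-7\right) 5\right)\right)} - - \frac{2198}{2269} = \frac{40461}{3 \frac{1}{-8 - 35} \left(41 - -175\right)} + \frac{2198}{2269} = \frac{40461}{3 \frac{1}{-43} \left(41 + 175\right)} + \frac{2198}{2269} = \frac{40461}{3 \left(- \frac{1}{43}\right) 216} + \frac{2198}{2269} = \frac{40461}{- \frac{648}{43}} + \frac{2198}{2269} = 40461 \left(- \frac{43}{648}\right) + \frac{2198}{2269} = - \frac{579941}{216} + \frac{2198}{2269} = - \frac{1315411361}{490104}$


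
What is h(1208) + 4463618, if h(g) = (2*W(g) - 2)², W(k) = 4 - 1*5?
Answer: 4463634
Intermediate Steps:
W(k) = -1 (W(k) = 4 - 5 = -1)
h(g) = 16 (h(g) = (2*(-1) - 2)² = (-2 - 2)² = (-4)² = 16)
h(1208) + 4463618 = 16 + 4463618 = 4463634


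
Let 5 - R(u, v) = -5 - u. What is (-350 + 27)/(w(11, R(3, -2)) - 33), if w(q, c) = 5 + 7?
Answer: 323/21 ≈ 15.381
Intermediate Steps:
R(u, v) = 10 + u (R(u, v) = 5 - (-5 - u) = 5 + (5 + u) = 10 + u)
w(q, c) = 12
(-350 + 27)/(w(11, R(3, -2)) - 33) = (-350 + 27)/(12 - 33) = -323/(-21) = -323*(-1/21) = 323/21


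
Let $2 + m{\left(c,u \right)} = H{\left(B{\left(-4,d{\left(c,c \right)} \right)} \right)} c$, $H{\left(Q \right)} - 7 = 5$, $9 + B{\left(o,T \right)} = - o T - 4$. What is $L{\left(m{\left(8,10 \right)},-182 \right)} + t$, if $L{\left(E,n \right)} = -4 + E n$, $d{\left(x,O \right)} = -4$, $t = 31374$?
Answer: $14262$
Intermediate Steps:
$B{\left(o,T \right)} = -13 - T o$ ($B{\left(o,T \right)} = -9 + \left(- o T - 4\right) = -9 - \left(4 + T o\right) = -13 - T o$)
$H{\left(Q \right)} = 12$ ($H{\left(Q \right)} = 7 + 5 = 12$)
$m{\left(c,u \right)} = -2 + 12 c$
$L{\left(m{\left(8,10 \right)},-182 \right)} + t = \left(-4 + \left(-2 + 12 \cdot 8\right) \left(-182\right)\right) + 31374 = \left(-4 + \left(-2 + 96\right) \left(-182\right)\right) + 31374 = \left(-4 + 94 \left(-182\right)\right) + 31374 = \left(-4 - 17108\right) + 31374 = -17112 + 31374 = 14262$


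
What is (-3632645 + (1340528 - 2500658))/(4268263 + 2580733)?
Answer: -4792775/6848996 ≈ -0.69978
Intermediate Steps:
(-3632645 + (1340528 - 2500658))/(4268263 + 2580733) = (-3632645 - 1160130)/6848996 = -4792775*1/6848996 = -4792775/6848996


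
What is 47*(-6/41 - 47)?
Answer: -90851/41 ≈ -2215.9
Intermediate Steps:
47*(-6/41 - 47) = 47*(-1933/41) = -90851/41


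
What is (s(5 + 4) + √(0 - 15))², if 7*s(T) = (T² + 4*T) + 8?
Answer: 14890/49 + 250*I*√15/7 ≈ 303.88 + 138.32*I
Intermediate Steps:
s(T) = 8/7 + T²/7 + 4*T/7 (s(T) = ((T² + 4*T) + 8)/7 = (8 + T² + 4*T)/7 = 8/7 + T²/7 + 4*T/7)
(s(5 + 4) + √(0 - 15))² = ((8/7 + (5 + 4)²/7 + 4*(5 + 4)/7) + √(0 - 15))² = ((8/7 + (⅐)*9² + (4/7)*9) + √(-15))² = ((8/7 + (⅐)*81 + 36/7) + I*√15)² = ((8/7 + 81/7 + 36/7) + I*√15)² = (125/7 + I*√15)²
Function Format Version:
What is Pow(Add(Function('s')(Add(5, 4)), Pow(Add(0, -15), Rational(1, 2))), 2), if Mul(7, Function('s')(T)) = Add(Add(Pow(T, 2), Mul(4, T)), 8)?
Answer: Add(Rational(14890, 49), Mul(Rational(250, 7), I, Pow(15, Rational(1, 2)))) ≈ Add(303.88, Mul(138.32, I))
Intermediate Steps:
Function('s')(T) = Add(Rational(8, 7), Mul(Rational(1, 7), Pow(T, 2)), Mul(Rational(4, 7), T)) (Function('s')(T) = Mul(Rational(1, 7), Add(Add(Pow(T, 2), Mul(4, T)), 8)) = Mul(Rational(1, 7), Add(8, Pow(T, 2), Mul(4, T))) = Add(Rational(8, 7), Mul(Rational(1, 7), Pow(T, 2)), Mul(Rational(4, 7), T)))
Pow(Add(Function('s')(Add(5, 4)), Pow(Add(0, -15), Rational(1, 2))), 2) = Pow(Add(Add(Rational(8, 7), Mul(Rational(1, 7), Pow(Add(5, 4), 2)), Mul(Rational(4, 7), Add(5, 4))), Pow(Add(0, -15), Rational(1, 2))), 2) = Pow(Add(Add(Rational(8, 7), Mul(Rational(1, 7), Pow(9, 2)), Mul(Rational(4, 7), 9)), Pow(-15, Rational(1, 2))), 2) = Pow(Add(Add(Rational(8, 7), Mul(Rational(1, 7), 81), Rational(36, 7)), Mul(I, Pow(15, Rational(1, 2)))), 2) = Pow(Add(Add(Rational(8, 7), Rational(81, 7), Rational(36, 7)), Mul(I, Pow(15, Rational(1, 2)))), 2) = Pow(Add(Rational(125, 7), Mul(I, Pow(15, Rational(1, 2)))), 2)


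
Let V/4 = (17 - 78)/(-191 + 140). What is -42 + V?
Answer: -1898/51 ≈ -37.216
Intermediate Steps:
V = 244/51 (V = 4*((17 - 78)/(-191 + 140)) = 4*(-61/(-51)) = 4*(-61*(-1/51)) = 4*(61/51) = 244/51 ≈ 4.7843)
-42 + V = -42 + 244/51 = -1898/51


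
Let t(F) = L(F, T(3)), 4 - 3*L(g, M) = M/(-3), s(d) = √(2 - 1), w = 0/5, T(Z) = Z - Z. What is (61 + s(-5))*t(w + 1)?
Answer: 248/3 ≈ 82.667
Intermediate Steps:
T(Z) = 0
w = 0 (w = 0*(⅕) = 0)
s(d) = 1 (s(d) = √1 = 1)
L(g, M) = 4/3 + M/9 (L(g, M) = 4/3 - M/(3*(-3)) = 4/3 - M*(-1)/(3*3) = 4/3 - (-1)*M/9 = 4/3 + M/9)
t(F) = 4/3 (t(F) = 4/3 + (⅑)*0 = 4/3 + 0 = 4/3)
(61 + s(-5))*t(w + 1) = (61 + 1)*(4/3) = 62*(4/3) = 248/3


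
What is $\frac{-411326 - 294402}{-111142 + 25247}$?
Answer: $\frac{705728}{85895} \approx 8.2162$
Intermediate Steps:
$\frac{-411326 - 294402}{-111142 + 25247} = - \frac{705728}{-85895} = \left(-705728\right) \left(- \frac{1}{85895}\right) = \frac{705728}{85895}$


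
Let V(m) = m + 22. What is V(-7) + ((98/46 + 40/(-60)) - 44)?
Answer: -1900/69 ≈ -27.536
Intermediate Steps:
V(m) = 22 + m
V(-7) + ((98/46 + 40/(-60)) - 44) = (22 - 7) + ((98/46 + 40/(-60)) - 44) = 15 + ((98*(1/46) + 40*(-1/60)) - 44) = 15 + ((49/23 - ⅔) - 44) = 15 + (101/69 - 44) = 15 - 2935/69 = -1900/69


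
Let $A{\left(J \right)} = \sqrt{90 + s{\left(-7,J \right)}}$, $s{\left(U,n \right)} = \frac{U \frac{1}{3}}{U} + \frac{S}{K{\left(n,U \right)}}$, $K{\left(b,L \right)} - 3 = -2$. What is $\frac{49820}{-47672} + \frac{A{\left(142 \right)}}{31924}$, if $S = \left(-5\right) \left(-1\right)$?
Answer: $- \frac{12455}{11918} + \frac{\sqrt{858}}{95772} \approx -1.0448$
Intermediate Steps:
$K{\left(b,L \right)} = 1$ ($K{\left(b,L \right)} = 3 - 2 = 1$)
$S = 5$
$s{\left(U,n \right)} = \frac{16}{3}$ ($s{\left(U,n \right)} = \frac{U \frac{1}{3}}{U} + \frac{5}{1} = \frac{U \frac{1}{3}}{U} + 5 \cdot 1 = \frac{\frac{1}{3} U}{U} + 5 = \frac{1}{3} + 5 = \frac{16}{3}$)
$A{\left(J \right)} = \frac{\sqrt{858}}{3}$ ($A{\left(J \right)} = \sqrt{90 + \frac{16}{3}} = \sqrt{\frac{286}{3}} = \frac{\sqrt{858}}{3}$)
$\frac{49820}{-47672} + \frac{A{\left(142 \right)}}{31924} = \frac{49820}{-47672} + \frac{\frac{1}{3} \sqrt{858}}{31924} = 49820 \left(- \frac{1}{47672}\right) + \frac{\sqrt{858}}{3} \cdot \frac{1}{31924} = - \frac{12455}{11918} + \frac{\sqrt{858}}{95772}$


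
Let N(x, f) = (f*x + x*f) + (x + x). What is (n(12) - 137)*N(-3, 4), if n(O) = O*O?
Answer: -210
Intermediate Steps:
n(O) = O²
N(x, f) = 2*x + 2*f*x (N(x, f) = (f*x + f*x) + 2*x = 2*f*x + 2*x = 2*x + 2*f*x)
(n(12) - 137)*N(-3, 4) = (12² - 137)*(2*(-3)*(1 + 4)) = (144 - 137)*(2*(-3)*5) = 7*(-30) = -210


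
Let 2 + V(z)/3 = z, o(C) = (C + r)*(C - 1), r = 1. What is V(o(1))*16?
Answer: -96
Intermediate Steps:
o(C) = (1 + C)*(-1 + C) (o(C) = (C + 1)*(C - 1) = (1 + C)*(-1 + C))
V(z) = -6 + 3*z
V(o(1))*16 = (-6 + 3*(-1 + 1²))*16 = (-6 + 3*(-1 + 1))*16 = (-6 + 3*0)*16 = (-6 + 0)*16 = -6*16 = -96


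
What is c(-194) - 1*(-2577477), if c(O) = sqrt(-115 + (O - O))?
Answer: 2577477 + I*sqrt(115) ≈ 2.5775e+6 + 10.724*I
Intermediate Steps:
c(O) = I*sqrt(115) (c(O) = sqrt(-115 + 0) = sqrt(-115) = I*sqrt(115))
c(-194) - 1*(-2577477) = I*sqrt(115) - 1*(-2577477) = I*sqrt(115) + 2577477 = 2577477 + I*sqrt(115)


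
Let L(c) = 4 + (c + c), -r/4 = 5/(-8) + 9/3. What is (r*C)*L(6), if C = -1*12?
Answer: 1824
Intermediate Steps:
r = -19/2 (r = -4*(5/(-8) + 9/3) = -4*(5*(-⅛) + 9*(⅓)) = -4*(-5/8 + 3) = -4*19/8 = -19/2 ≈ -9.5000)
C = -12
L(c) = 4 + 2*c
(r*C)*L(6) = (-19/2*(-12))*(4 + 2*6) = 114*(4 + 12) = 114*16 = 1824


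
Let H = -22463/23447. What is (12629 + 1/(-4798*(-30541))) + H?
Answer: 43387716781928047/3435822979946 ≈ 12628.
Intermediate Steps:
H = -22463/23447 (H = -22463*1/23447 = -22463/23447 ≈ -0.95803)
(12629 + 1/(-4798*(-30541))) + H = (12629 + 1/(-4798*(-30541))) - 22463/23447 = (12629 - 1/4798*(-1/30541)) - 22463/23447 = (12629 + 1/146535718) - 22463/23447 = 1850599582623/146535718 - 22463/23447 = 43387716781928047/3435822979946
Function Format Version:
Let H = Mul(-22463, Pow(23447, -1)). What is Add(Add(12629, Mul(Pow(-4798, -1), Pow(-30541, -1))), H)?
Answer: Rational(43387716781928047, 3435822979946) ≈ 12628.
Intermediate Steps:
H = Rational(-22463, 23447) (H = Mul(-22463, Rational(1, 23447)) = Rational(-22463, 23447) ≈ -0.95803)
Add(Add(12629, Mul(Pow(-4798, -1), Pow(-30541, -1))), H) = Add(Add(12629, Mul(Pow(-4798, -1), Pow(-30541, -1))), Rational(-22463, 23447)) = Add(Add(12629, Mul(Rational(-1, 4798), Rational(-1, 30541))), Rational(-22463, 23447)) = Add(Add(12629, Rational(1, 146535718)), Rational(-22463, 23447)) = Add(Rational(1850599582623, 146535718), Rational(-22463, 23447)) = Rational(43387716781928047, 3435822979946)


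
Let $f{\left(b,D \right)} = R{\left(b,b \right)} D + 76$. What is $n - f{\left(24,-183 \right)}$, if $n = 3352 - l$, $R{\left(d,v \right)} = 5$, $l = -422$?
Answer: $4613$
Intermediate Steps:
$f{\left(b,D \right)} = 76 + 5 D$ ($f{\left(b,D \right)} = 5 D + 76 = 76 + 5 D$)
$n = 3774$ ($n = 3352 - -422 = 3352 + 422 = 3774$)
$n - f{\left(24,-183 \right)} = 3774 - \left(76 + 5 \left(-183\right)\right) = 3774 - \left(76 - 915\right) = 3774 - -839 = 3774 + 839 = 4613$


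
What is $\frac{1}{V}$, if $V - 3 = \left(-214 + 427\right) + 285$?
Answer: $\frac{1}{501} \approx 0.001996$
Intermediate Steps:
$V = 501$ ($V = 3 + \left(\left(-214 + 427\right) + 285\right) = 3 + \left(213 + 285\right) = 3 + 498 = 501$)
$\frac{1}{V} = \frac{1}{501}$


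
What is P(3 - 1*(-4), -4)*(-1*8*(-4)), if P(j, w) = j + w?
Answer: 96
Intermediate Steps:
P(3 - 1*(-4), -4)*(-1*8*(-4)) = ((3 - 1*(-4)) - 4)*(-1*8*(-4)) = ((3 + 4) - 4)*(-8*(-4)) = (7 - 4)*32 = 3*32 = 96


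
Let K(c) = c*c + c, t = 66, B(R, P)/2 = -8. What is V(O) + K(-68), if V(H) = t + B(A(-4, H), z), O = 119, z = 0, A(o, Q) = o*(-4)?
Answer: 4606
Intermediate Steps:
A(o, Q) = -4*o
B(R, P) = -16 (B(R, P) = 2*(-8) = -16)
V(H) = 50 (V(H) = 66 - 16 = 50)
K(c) = c + c² (K(c) = c² + c = c + c²)
V(O) + K(-68) = 50 - 68*(1 - 68) = 50 - 68*(-67) = 50 + 4556 = 4606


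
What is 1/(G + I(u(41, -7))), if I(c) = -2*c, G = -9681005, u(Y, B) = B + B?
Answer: -1/9680977 ≈ -1.0330e-7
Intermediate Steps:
u(Y, B) = 2*B
1/(G + I(u(41, -7))) = 1/(-9681005 - 4*(-7)) = 1/(-9681005 - 2*(-14)) = 1/(-9681005 + 28) = 1/(-9680977) = -1/9680977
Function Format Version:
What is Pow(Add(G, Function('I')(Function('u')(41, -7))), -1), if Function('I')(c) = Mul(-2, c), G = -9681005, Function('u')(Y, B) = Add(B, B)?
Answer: Rational(-1, 9680977) ≈ -1.0330e-7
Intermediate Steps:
Function('u')(Y, B) = Mul(2, B)
Pow(Add(G, Function('I')(Function('u')(41, -7))), -1) = Pow(Add(-9681005, Mul(-2, Mul(2, -7))), -1) = Pow(Add(-9681005, Mul(-2, -14)), -1) = Pow(Add(-9681005, 28), -1) = Pow(-9680977, -1) = Rational(-1, 9680977)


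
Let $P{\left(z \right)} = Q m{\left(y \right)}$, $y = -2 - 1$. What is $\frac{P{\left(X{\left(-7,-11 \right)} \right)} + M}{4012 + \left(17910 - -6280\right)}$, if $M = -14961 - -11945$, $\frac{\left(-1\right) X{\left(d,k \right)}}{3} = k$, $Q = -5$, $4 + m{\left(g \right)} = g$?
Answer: $- \frac{2981}{28202} \approx -0.1057$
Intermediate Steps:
$y = -3$ ($y = -2 - 1 = -3$)
$m{\left(g \right)} = -4 + g$
$X{\left(d,k \right)} = - 3 k$
$P{\left(z \right)} = 35$ ($P{\left(z \right)} = - 5 \left(-4 - 3\right) = \left(-5\right) \left(-7\right) = 35$)
$M = -3016$ ($M = -14961 + 11945 = -3016$)
$\frac{P{\left(X{\left(-7,-11 \right)} \right)} + M}{4012 + \left(17910 - -6280\right)} = \frac{35 - 3016}{4012 + \left(17910 - -6280\right)} = - \frac{2981}{4012 + \left(17910 + 6280\right)} = - \frac{2981}{4012 + 24190} = - \frac{2981}{28202}$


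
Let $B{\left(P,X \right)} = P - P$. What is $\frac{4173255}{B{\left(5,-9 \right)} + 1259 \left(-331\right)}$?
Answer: $- \frac{4173255}{416729} \approx -10.014$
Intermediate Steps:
$B{\left(P,X \right)} = 0$
$\frac{4173255}{B{\left(5,-9 \right)} + 1259 \left(-331\right)} = \frac{4173255}{0 + 1259 \left(-331\right)} = \frac{4173255}{0 - 416729} = \frac{4173255}{-416729} = 4173255 \left(- \frac{1}{416729}\right) = - \frac{4173255}{416729}$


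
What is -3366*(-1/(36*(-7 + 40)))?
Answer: 17/6 ≈ 2.8333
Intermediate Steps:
-3366*(-1/(36*(-7 + 40))) = -3366/(33*(-36)) = -3366/(-1188) = -3366*(-1/1188) = 17/6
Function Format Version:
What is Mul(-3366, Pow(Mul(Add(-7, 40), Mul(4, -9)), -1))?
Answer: Rational(17, 6) ≈ 2.8333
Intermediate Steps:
Mul(-3366, Pow(Mul(Add(-7, 40), Mul(4, -9)), -1)) = Mul(-3366, Pow(Mul(33, -36), -1)) = Mul(-3366, Pow(-1188, -1)) = Mul(-3366, Rational(-1, 1188)) = Rational(17, 6)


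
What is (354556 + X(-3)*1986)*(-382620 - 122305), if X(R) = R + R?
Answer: -173007502000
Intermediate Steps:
X(R) = 2*R
(354556 + X(-3)*1986)*(-382620 - 122305) = (354556 + (2*(-3))*1986)*(-382620 - 122305) = (354556 - 6*1986)*(-504925) = (354556 - 11916)*(-504925) = 342640*(-504925) = -173007502000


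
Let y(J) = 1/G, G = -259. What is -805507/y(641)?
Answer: 208626313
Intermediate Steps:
y(J) = -1/259 (y(J) = 1/(-259) = -1/259)
-805507/y(641) = -805507/(-1/259) = -805507*(-259) = 208626313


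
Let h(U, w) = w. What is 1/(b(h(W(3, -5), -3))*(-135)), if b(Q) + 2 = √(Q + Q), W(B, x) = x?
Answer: 1/675 + I*√6/1350 ≈ 0.0014815 + 0.0018144*I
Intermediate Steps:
b(Q) = -2 + √2*√Q (b(Q) = -2 + √(Q + Q) = -2 + √(2*Q) = -2 + √2*√Q)
1/(b(h(W(3, -5), -3))*(-135)) = 1/((-2 + √2*√(-3))*(-135)) = 1/((-2 + √2*(I*√3))*(-135)) = 1/((-2 + I*√6)*(-135)) = 1/(270 - 135*I*√6)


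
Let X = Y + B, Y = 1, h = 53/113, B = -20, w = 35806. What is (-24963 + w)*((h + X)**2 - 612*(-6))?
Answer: 555948845172/12769 ≈ 4.3539e+7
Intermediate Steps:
h = 53/113 (h = 53*(1/113) = 53/113 ≈ 0.46903)
X = -19 (X = 1 - 20 = -19)
(-24963 + w)*((h + X)**2 - 612*(-6)) = (-24963 + 35806)*((53/113 - 19)**2 - 612*(-6)) = 10843*((-2094/113)**2 + 3672) = 10843*(4384836/12769 + 3672) = 10843*(51272604/12769) = 555948845172/12769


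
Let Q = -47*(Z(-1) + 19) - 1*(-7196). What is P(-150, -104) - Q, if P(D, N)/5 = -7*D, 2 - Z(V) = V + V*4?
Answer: -724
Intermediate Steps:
Z(V) = 2 - 5*V (Z(V) = 2 - (V + V*4) = 2 - (V + 4*V) = 2 - 5*V)
P(D, N) = -35*D (P(D, N) = 5*(-7*D) = -35*D)
Q = 5974 (Q = -47*((2 - 5*(-1)) + 19) - 1*(-7196) = -47*((2 + 5) + 19) + 7196 = -47*(7 + 19) + 7196 = -47*26 + 7196 = -1222 + 7196 = 5974)
P(-150, -104) - Q = -35*(-150) - 1*5974 = 5250 - 5974 = -724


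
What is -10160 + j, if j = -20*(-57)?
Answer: -9020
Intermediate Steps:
j = 1140
-10160 + j = -10160 + 1140 = -9020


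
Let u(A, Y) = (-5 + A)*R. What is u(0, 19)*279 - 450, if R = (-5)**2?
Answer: -35325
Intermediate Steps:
R = 25
u(A, Y) = -125 + 25*A (u(A, Y) = (-5 + A)*25 = -125 + 25*A)
u(0, 19)*279 - 450 = (-125 + 25*0)*279 - 450 = (-125 + 0)*279 - 450 = -125*279 - 450 = -34875 - 450 = -35325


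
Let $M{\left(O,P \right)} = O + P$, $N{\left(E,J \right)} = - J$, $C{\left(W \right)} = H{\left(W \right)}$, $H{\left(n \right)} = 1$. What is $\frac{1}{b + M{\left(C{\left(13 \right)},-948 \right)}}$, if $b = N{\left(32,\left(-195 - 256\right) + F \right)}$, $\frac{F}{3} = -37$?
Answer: $- \frac{1}{385} \approx -0.0025974$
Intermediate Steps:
$F = -111$ ($F = 3 \left(-37\right) = -111$)
$C{\left(W \right)} = 1$
$b = 562$ ($b = - (\left(-195 - 256\right) - 111) = - (-451 - 111) = \left(-1\right) \left(-562\right) = 562$)
$\frac{1}{b + M{\left(C{\left(13 \right)},-948 \right)}} = \frac{1}{562 + \left(1 - 948\right)} = \frac{1}{562 - 947} = \frac{1}{-385} = - \frac{1}{385}$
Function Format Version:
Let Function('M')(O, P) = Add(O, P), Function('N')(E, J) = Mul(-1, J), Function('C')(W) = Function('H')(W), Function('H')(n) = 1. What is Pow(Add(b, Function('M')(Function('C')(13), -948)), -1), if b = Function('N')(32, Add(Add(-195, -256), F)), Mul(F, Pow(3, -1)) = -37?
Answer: Rational(-1, 385) ≈ -0.0025974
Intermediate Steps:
F = -111 (F = Mul(3, -37) = -111)
Function('C')(W) = 1
b = 562 (b = Mul(-1, Add(Add(-195, -256), -111)) = Mul(-1, Add(-451, -111)) = Mul(-1, -562) = 562)
Pow(Add(b, Function('M')(Function('C')(13), -948)), -1) = Pow(Add(562, Add(1, -948)), -1) = Pow(Add(562, -947), -1) = Pow(-385, -1) = Rational(-1, 385)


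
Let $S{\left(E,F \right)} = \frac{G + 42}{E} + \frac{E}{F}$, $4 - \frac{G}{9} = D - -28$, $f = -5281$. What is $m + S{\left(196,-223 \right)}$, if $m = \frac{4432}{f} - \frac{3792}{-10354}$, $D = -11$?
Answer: $- \frac{2072758657021}{1194965224796} \approx -1.7346$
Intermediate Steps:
$m = - \frac{12931688}{27339737}$ ($m = \frac{4432}{-5281} - \frac{3792}{-10354} = 4432 \left(- \frac{1}{5281}\right) - - \frac{1896}{5177} = - \frac{4432}{5281} + \frac{1896}{5177} = - \frac{12931688}{27339737} \approx -0.473$)
$G = -117$ ($G = 36 - 9 \left(-11 - -28\right) = 36 - 9 \left(-11 + 28\right) = 36 - 153 = -117$)
$S{\left(E,F \right)} = - \frac{75}{E} + \frac{E}{F}$ ($S{\left(E,F \right)} = \frac{-117 + 42}{E} + \frac{E}{F} = - \frac{75}{E} + \frac{E}{F}$)
$m + S{\left(196,-223 \right)} = - \frac{12931688}{27339737} + \left(- \frac{75}{196} + \frac{196}{-223}\right) = - \frac{12931688}{27339737} + \left(\left(-75\right) \frac{1}{196} + 196 \left(- \frac{1}{223}\right)\right) = - \frac{12931688}{27339737} - \frac{55141}{43708} = - \frac{2072758657021}{1194965224796}$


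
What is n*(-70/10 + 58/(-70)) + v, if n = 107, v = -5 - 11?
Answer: -29878/35 ≈ -853.66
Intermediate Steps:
v = -16
n*(-70/10 + 58/(-70)) + v = 107*(-70/10 + 58/(-70)) - 16 = 107*(-70*1/10 + 58*(-1/70)) - 16 = 107*(-7 - 29/35) - 16 = 107*(-274/35) - 16 = -29318/35 - 16 = -29878/35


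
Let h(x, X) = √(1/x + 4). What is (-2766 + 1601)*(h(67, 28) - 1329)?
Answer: 1548285 - 1165*√18023/67 ≈ 1.5460e+6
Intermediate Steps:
h(x, X) = √(4 + 1/x)
(-2766 + 1601)*(h(67, 28) - 1329) = (-2766 + 1601)*(√(4 + 1/67) - 1329) = -1165*(√(4 + 1/67) - 1329) = -1165*(√(269/67) - 1329) = -1165*(√18023/67 - 1329) = -1165*(-1329 + √18023/67) = 1548285 - 1165*√18023/67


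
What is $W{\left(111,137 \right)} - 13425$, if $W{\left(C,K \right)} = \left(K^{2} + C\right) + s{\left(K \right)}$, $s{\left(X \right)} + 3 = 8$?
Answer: $5460$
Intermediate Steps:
$s{\left(X \right)} = 5$ ($s{\left(X \right)} = -3 + 8 = 5$)
$W{\left(C,K \right)} = 5 + C + K^{2}$ ($W{\left(C,K \right)} = \left(K^{2} + C\right) + 5 = \left(C + K^{2}\right) + 5 = 5 + C + K^{2}$)
$W{\left(111,137 \right)} - 13425 = \left(5 + 111 + 137^{2}\right) - 13425 = \left(5 + 111 + 18769\right) - 13425 = 18885 - 13425 = 5460$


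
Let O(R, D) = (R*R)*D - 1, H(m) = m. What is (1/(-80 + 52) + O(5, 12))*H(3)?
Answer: 25113/28 ≈ 896.89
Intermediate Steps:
O(R, D) = -1 + D*R**2 (O(R, D) = R**2*D - 1 = D*R**2 - 1 = -1 + D*R**2)
(1/(-80 + 52) + O(5, 12))*H(3) = (1/(-80 + 52) + (-1 + 12*5**2))*3 = (1/(-28) + (-1 + 12*25))*3 = (-1/28 + (-1 + 300))*3 = (-1/28 + 299)*3 = (8371/28)*3 = 25113/28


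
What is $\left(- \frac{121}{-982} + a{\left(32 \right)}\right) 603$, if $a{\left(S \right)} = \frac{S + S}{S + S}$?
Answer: $\frac{665109}{982} \approx 677.3$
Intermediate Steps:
$a{\left(S \right)} = 1$ ($a{\left(S \right)} = \frac{2 S}{2 S} = 2 S \frac{1}{2 S} = 1$)
$\left(- \frac{121}{-982} + a{\left(32 \right)}\right) 603 = \left(- \frac{121}{-982} + 1\right) 603 = \left(\left(-121\right) \left(- \frac{1}{982}\right) + 1\right) 603 = \left(\frac{121}{982} + 1\right) 603 = \frac{1103}{982} \cdot 603 = \frac{665109}{982}$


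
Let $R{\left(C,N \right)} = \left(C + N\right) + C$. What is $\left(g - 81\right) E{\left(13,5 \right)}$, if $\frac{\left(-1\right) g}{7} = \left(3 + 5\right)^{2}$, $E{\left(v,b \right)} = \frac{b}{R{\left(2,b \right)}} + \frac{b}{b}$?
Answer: $- \frac{7406}{9} \approx -822.89$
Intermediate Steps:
$R{\left(C,N \right)} = N + 2 C$
$E{\left(v,b \right)} = 1 + \frac{b}{4 + b}$ ($E{\left(v,b \right)} = \frac{b}{b + 2 \cdot 2} + \frac{b}{b} = \frac{b}{b + 4} + 1 = \frac{b}{4 + b} + 1 = 1 + \frac{b}{4 + b}$)
$g = -448$ ($g = - 7 \left(3 + 5\right)^{2} = - 7 \cdot 8^{2} = \left(-7\right) 64 = -448$)
$\left(g - 81\right) E{\left(13,5 \right)} = \left(-448 - 81\right) \frac{2 \left(2 + 5\right)}{4 + 5} = - 529 \cdot 2 \cdot \frac{1}{9} \cdot 7 = \left(-529\right) \frac{14}{9} = - \frac{7406}{9}$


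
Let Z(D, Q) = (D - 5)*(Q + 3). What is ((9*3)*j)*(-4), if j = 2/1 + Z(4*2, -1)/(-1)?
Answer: 432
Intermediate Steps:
Z(D, Q) = (-5 + D)*(3 + Q)
j = -4 (j = 2/1 + (-15 - 5*(-1) + 3*(4*2) + (4*2)*(-1))/(-1) = 2*1 + (-15 + 5 + 3*8 + 8*(-1))*(-1) = 2 + (-15 + 5 + 24 - 8)*(-1) = 2 + 6*(-1) = 2 - 6 = -4)
((9*3)*j)*(-4) = ((9*3)*(-4))*(-4) = (27*(-4))*(-4) = -108*(-4) = 432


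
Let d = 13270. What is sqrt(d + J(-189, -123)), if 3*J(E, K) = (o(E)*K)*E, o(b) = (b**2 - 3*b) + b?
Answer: sqrt(279744421) ≈ 16726.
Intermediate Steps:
o(b) = b**2 - 2*b
J(E, K) = K*E**2*(-2 + E)/3 (J(E, K) = (((E*(-2 + E))*K)*E)/3 = ((E*K*(-2 + E))*E)/3 = (K*E**2*(-2 + E))/3 = K*E**2*(-2 + E)/3)
sqrt(d + J(-189, -123)) = sqrt(13270 + (1/3)*(-123)*(-189)**2*(-2 - 189)) = sqrt(13270 + (1/3)*(-123)*35721*(-191)) = sqrt(13270 + 279731151) = sqrt(279744421)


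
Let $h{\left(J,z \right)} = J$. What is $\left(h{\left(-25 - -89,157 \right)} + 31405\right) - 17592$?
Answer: $13877$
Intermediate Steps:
$\left(h{\left(-25 - -89,157 \right)} + 31405\right) - 17592 = \left(\left(-25 - -89\right) + 31405\right) - 17592 = \left(\left(-25 + 89\right) + 31405\right) - 17592 = \left(64 + 31405\right) - 17592 = 31469 - 17592 = 13877$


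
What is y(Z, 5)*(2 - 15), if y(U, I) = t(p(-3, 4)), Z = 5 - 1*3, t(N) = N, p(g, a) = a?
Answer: -52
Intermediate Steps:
Z = 2 (Z = 5 - 3 = 2)
y(U, I) = 4
y(Z, 5)*(2 - 15) = 4*(2 - 15) = 4*(-13) = -52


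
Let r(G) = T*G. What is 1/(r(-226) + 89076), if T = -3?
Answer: 1/89754 ≈ 1.1142e-5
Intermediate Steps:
r(G) = -3*G
1/(r(-226) + 89076) = 1/(-3*(-226) + 89076) = 1/(678 + 89076) = 1/89754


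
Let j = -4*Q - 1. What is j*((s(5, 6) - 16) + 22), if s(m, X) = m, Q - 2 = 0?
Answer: -99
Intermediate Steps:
Q = 2 (Q = 2 + 0 = 2)
j = -9 (j = -4*2 - 1 = -8 - 1 = -9)
j*((s(5, 6) - 16) + 22) = -9*((5 - 16) + 22) = -9*(-11 + 22) = -9*11 = -99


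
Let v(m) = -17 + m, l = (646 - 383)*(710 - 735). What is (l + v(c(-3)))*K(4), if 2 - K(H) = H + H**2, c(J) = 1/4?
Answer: 237303/2 ≈ 1.1865e+5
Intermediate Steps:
c(J) = 1/4
l = -6575 (l = 263*(-25) = -6575)
K(H) = 2 - H - H**2 (K(H) = 2 - (H + H**2) = 2 + (-H - H**2) = 2 - H - H**2)
(l + v(c(-3)))*K(4) = (-6575 + (-17 + 1/4))*(2 - 1*4 - 1*4**2) = (-6575 - 67/4)*(2 - 4 - 1*16) = -26367*(2 - 4 - 16)/4 = -26367/4*(-18) = 237303/2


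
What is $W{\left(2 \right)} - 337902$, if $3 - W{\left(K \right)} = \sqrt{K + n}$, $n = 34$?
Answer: $-337905$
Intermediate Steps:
$W{\left(K \right)} = 3 - \sqrt{34 + K}$ ($W{\left(K \right)} = 3 - \sqrt{K + 34} = 3 - \sqrt{34 + K}$)
$W{\left(2 \right)} - 337902 = \left(3 - \sqrt{34 + 2}\right) - 337902 = \left(3 - \sqrt{36}\right) - 337902 = \left(3 - 6\right) - 337902 = -3 - 337902 = -337905$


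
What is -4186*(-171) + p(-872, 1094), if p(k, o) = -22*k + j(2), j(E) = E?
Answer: 734992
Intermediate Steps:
p(k, o) = 2 - 22*k (p(k, o) = -22*k + 2 = 2 - 22*k)
-4186*(-171) + p(-872, 1094) = -4186*(-171) + (2 - 22*(-872)) = 715806 + (2 + 19184) = 715806 + 19186 = 734992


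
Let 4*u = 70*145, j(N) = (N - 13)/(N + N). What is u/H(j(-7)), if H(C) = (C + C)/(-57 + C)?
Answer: -394835/8 ≈ -49354.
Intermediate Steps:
j(N) = (-13 + N)/(2*N) (j(N) = (-13 + N)/((2*N)) = (-13 + N)*(1/(2*N)) = (-13 + N)/(2*N))
H(C) = 2*C/(-57 + C) (H(C) = (2*C)/(-57 + C) = 2*C/(-57 + C))
u = 5075/2 (u = (70*145)/4 = (¼)*10150 = 5075/2 ≈ 2537.5)
u/H(j(-7)) = 5075/(2*((2*((½)*(-13 - 7)/(-7))/(-57 + (½)*(-13 - 7)/(-7))))) = 5075/(2*((2*((½)*(-⅐)*(-20))/(-57 + (½)*(-⅐)*(-20))))) = 5075/(2*((2*(10/7)/(-57 + 10/7)))) = 5075/(2*((2*(10/7)/(-389/7)))) = 5075/(2*((2*(10/7)*(-7/389)))) = 5075/(2*(-20/389)) = (5075/2)*(-389/20) = -394835/8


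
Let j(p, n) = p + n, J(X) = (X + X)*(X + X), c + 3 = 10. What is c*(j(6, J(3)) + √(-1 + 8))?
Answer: 294 + 7*√7 ≈ 312.52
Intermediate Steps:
c = 7 (c = -3 + 10 = 7)
J(X) = 4*X² (J(X) = (2*X)*(2*X) = 4*X²)
j(p, n) = n + p
c*(j(6, J(3)) + √(-1 + 8)) = 7*((4*3² + 6) + √(-1 + 8)) = 7*((4*9 + 6) + √7) = 7*((36 + 6) + √7) = 7*(42 + √7) = 294 + 7*√7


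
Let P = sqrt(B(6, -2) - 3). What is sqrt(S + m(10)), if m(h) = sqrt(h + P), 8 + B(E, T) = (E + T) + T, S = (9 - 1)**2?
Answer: sqrt(64 + sqrt(10 + 3*I)) ≈ 8.1974 + 0.02862*I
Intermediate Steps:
S = 64 (S = 8**2 = 64)
B(E, T) = -8 + E + 2*T (B(E, T) = -8 + ((E + T) + T) = -8 + (E + 2*T) = -8 + E + 2*T)
P = 3*I (P = sqrt((-8 + 6 + 2*(-2)) - 3) = sqrt((-8 + 6 - 4) - 3) = sqrt(-6 - 3) = sqrt(-9) = 3*I ≈ 3.0*I)
m(h) = sqrt(h + 3*I)
sqrt(S + m(10)) = sqrt(64 + sqrt(10 + 3*I))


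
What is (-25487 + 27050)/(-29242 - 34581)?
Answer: -1563/63823 ≈ -0.024490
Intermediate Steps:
(-25487 + 27050)/(-29242 - 34581) = 1563/(-63823) = 1563*(-1/63823) = -1563/63823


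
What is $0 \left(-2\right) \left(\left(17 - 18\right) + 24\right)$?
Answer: $0$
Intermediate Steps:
$0 \left(-2\right) \left(\left(17 - 18\right) + 24\right) = 0 \left(\left(17 - 18\right) + 24\right) = 0 \left(-1 + 24\right) = 0 \cdot 23 = 0$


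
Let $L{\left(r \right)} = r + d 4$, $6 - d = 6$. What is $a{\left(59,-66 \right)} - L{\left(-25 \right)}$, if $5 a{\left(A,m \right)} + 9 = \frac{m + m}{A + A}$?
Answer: $\frac{6778}{295} \approx 22.976$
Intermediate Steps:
$d = 0$ ($d = 6 - 6 = 0$)
$a{\left(A,m \right)} = - \frac{9}{5} + \frac{m}{5 A}$ ($a{\left(A,m \right)} = - \frac{9}{5} + \frac{\left(m + m\right) \frac{1}{A + A}}{5} = - \frac{9}{5} + \frac{2 m \frac{1}{2 A}}{5} = - \frac{9}{5} + \frac{m \frac{1}{A}}{5} = - \frac{9}{5} + \frac{m}{5 A}$)
$L{\left(r \right)} = r$ ($L{\left(r \right)} = r + 0 \cdot 4 = r + 0 = r$)
$a{\left(59,-66 \right)} - L{\left(-25 \right)} = \frac{-66 - 531}{5 \cdot 59} - -25 = \frac{1}{5} \cdot \frac{1}{59} \left(-66 - 531\right) + 25 = \frac{1}{5} \cdot \frac{1}{59} \left(-597\right) + 25 = - \frac{597}{295} + 25 = \frac{6778}{295}$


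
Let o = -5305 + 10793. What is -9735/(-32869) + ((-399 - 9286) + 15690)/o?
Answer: 250804025/180385072 ≈ 1.3904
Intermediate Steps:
o = 5488
-9735/(-32869) + ((-399 - 9286) + 15690)/o = -9735/(-32869) + ((-399 - 9286) + 15690)/5488 = -9735*(-1/32869) + (-9685 + 15690)*(1/5488) = 9735/32869 + 6005*(1/5488) = 9735/32869 + 6005/5488 = 250804025/180385072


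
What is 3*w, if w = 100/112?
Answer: 75/28 ≈ 2.6786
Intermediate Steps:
w = 25/28 (w = 100*(1/112) = 25/28 ≈ 0.89286)
3*w = 3*(25/28) = 75/28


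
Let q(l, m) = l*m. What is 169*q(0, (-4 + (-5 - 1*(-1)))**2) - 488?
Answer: -488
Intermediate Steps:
169*q(0, (-4 + (-5 - 1*(-1)))**2) - 488 = 169*(0*(-4 + (-5 - 1*(-1)))**2) - 488 = 169*(0*(-4 + (-5 + 1))**2) - 488 = 169*(0*(-4 - 4)**2) - 488 = 169*(0*(-8)**2) - 488 = 169*(0*64) - 488 = 169*0 - 488 = 0 - 488 = -488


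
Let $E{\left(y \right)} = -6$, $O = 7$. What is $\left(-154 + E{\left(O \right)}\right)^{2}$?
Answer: $25600$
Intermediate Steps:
$\left(-154 + E{\left(O \right)}\right)^{2} = \left(-154 - 6\right)^{2} = \left(-160\right)^{2} = 25600$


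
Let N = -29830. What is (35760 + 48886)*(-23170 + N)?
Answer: -4486238000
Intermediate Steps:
(35760 + 48886)*(-23170 + N) = (35760 + 48886)*(-23170 - 29830) = 84646*(-53000) = -4486238000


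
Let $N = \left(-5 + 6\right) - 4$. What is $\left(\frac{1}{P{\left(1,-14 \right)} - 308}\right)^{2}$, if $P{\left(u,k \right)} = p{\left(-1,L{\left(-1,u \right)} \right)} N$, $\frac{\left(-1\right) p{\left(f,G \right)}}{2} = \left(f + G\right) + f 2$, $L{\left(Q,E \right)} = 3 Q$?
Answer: $\frac{1}{118336} \approx 8.4505 \cdot 10^{-6}$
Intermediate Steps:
$N = -3$ ($N = 1 - 4 = -3$)
$p{\left(f,G \right)} = - 6 f - 2 G$ ($p{\left(f,G \right)} = - 2 \left(\left(f + G\right) + f 2\right) = - 2 \left(\left(G + f\right) + 2 f\right) = - 2 \left(G + 3 f\right) = - 6 f - 2 G$)
$P{\left(u,k \right)} = -36$ ($P{\left(u,k \right)} = \left(\left(-6\right) \left(-1\right) - 2 \cdot 3 \left(-1\right)\right) \left(-3\right) = \left(6 - -6\right) \left(-3\right) = \left(6 + 6\right) \left(-3\right) = 12 \left(-3\right) = -36$)
$\left(\frac{1}{P{\left(1,-14 \right)} - 308}\right)^{2} = \left(\frac{1}{-36 - 308}\right)^{2} = \left(\frac{1}{-344}\right)^{2} = \left(- \frac{1}{344}\right)^{2} = \frac{1}{118336}$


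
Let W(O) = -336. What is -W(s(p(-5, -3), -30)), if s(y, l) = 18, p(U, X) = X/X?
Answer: 336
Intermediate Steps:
p(U, X) = 1
-W(s(p(-5, -3), -30)) = -1*(-336) = 336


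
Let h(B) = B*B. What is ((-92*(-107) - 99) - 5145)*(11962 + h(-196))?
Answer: 231738800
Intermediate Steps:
h(B) = B**2
((-92*(-107) - 99) - 5145)*(11962 + h(-196)) = ((-92*(-107) - 99) - 5145)*(11962 + (-196)**2) = ((9844 - 99) - 5145)*(11962 + 38416) = (9745 - 5145)*50378 = 4600*50378 = 231738800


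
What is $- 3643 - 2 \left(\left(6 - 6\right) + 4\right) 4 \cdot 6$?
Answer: $699456$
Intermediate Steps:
$- 3643 - 2 \left(\left(6 - 6\right) + 4\right) 4 \cdot 6 = - 3643 - 2 \left(0 + 4\right) 4 \cdot 6 = - 3643 \left(-2\right) 4 \cdot 4 \cdot 6 = - 3643 \left(-8\right) 4 \cdot 6 = - 3643 \left(\left(-32\right) 6\right) = \left(-3643\right) \left(-192\right) = 699456$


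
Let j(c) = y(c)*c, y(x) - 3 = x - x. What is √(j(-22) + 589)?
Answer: √523 ≈ 22.869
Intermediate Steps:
y(x) = 3 (y(x) = 3 + (x - x) = 3 + 0 = 3)
j(c) = 3*c
√(j(-22) + 589) = √(3*(-22) + 589) = √(-66 + 589) = √523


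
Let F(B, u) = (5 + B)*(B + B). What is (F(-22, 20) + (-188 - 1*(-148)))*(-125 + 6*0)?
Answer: -88500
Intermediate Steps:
F(B, u) = 2*B*(5 + B) (F(B, u) = (5 + B)*(2*B) = 2*B*(5 + B))
(F(-22, 20) + (-188 - 1*(-148)))*(-125 + 6*0) = (2*(-22)*(5 - 22) + (-188 - 1*(-148)))*(-125 + 6*0) = (2*(-22)*(-17) + (-188 + 148))*(-125 + 0) = (748 - 40)*(-125) = 708*(-125) = -88500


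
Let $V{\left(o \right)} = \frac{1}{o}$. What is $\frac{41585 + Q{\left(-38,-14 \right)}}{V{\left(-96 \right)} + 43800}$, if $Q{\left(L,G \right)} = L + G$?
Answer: $\frac{3987168}{4204799} \approx 0.94824$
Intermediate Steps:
$Q{\left(L,G \right)} = G + L$
$\frac{41585 + Q{\left(-38,-14 \right)}}{V{\left(-96 \right)} + 43800} = \frac{41585 - 52}{\frac{1}{-96} + 43800} = \frac{41585 - 52}{- \frac{1}{96} + 43800} = \frac{41533}{\frac{4204799}{96}} = 41533 \cdot \frac{96}{4204799} = \frac{3987168}{4204799}$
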